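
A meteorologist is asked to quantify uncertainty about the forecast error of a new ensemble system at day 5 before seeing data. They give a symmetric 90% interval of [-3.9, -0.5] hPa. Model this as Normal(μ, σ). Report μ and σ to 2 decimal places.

A symmetric 90% interval runs μ ± z·σ with z = 1.645.
Half-width = 1.7, so σ = 1.7/1.645 = 1.03.
μ is the interval midpoint, -2.20.

μ = -2.20, σ = 1.03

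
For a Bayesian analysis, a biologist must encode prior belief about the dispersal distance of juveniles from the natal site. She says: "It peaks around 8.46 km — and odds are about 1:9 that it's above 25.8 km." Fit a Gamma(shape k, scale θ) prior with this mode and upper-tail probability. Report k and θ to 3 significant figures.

k ≈ 2.53, θ ≈ 5.54

Gamma(k,θ) with k>1 has mode (k−1)θ, so θ = 8.46/(k−1).
Need P(X < 25.8) = 0.9 with θ tied to k this way. Start at k = 2, θ = 8.46: P(X<25.8) ≈ 0.808.
Too low — raise k to concentrate. Iterating converges to k ≈ 2.53.
Then θ = 8.46/(2.53−1) ≈ 5.54.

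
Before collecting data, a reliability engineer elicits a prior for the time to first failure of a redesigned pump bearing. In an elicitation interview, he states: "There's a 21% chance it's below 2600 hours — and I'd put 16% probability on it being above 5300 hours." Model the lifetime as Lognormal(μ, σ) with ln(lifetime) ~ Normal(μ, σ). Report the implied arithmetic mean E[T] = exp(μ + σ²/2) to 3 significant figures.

If T ~ Lognormal(μ,σ) then ln T ~ Normal(μ,σ), so the p-quantile of ln T is μ + z_p·σ.
ln(2600) = 7.863 and ln(5300) = 8.575; z_{0.21} = -0.8064, z_{0.84} = 0.9945.
σ = (8.575 − 7.863)/(0.9945 − (-0.8064)) = 0.395.
μ = 7.863 − (-0.8064)·0.395 = 8.182.
E[T] = exp(μ + σ²/2) = exp(8.182 + 0.0782) = 3870 hours.

E[T] ≈ 3870 hours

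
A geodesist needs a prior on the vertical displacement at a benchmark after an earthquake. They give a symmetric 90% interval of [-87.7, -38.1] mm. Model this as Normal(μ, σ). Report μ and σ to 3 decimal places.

A symmetric 90% interval runs μ ± z·σ with z = 1.645.
Half-width = 24.8, so σ = 24.8/1.645 = 15.077.
μ is the interval midpoint, -62.900.

μ = -62.900, σ = 15.077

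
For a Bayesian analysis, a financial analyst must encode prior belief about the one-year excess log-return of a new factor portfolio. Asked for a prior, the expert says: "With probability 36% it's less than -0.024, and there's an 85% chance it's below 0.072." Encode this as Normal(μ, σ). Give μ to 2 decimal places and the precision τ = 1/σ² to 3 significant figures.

μ = 0.00, τ = 211

For Normal(μ,σ), the p-quantile is μ + z_p·σ. Here z_{0.36} = -0.3585, z_{0.85} = 1.036.
So -0.024 = μ − 0.3585σ and 0.072 = μ + 1.036σ.
Subtracting: σ = (0.072 − -0.024)/(1.036 − (-0.3585)) = 0.07.
Then μ = -0.024 − (-0.3585)·0.07 = 0.00.
Precision τ = 1/σ² = 1/0.06882² = 211.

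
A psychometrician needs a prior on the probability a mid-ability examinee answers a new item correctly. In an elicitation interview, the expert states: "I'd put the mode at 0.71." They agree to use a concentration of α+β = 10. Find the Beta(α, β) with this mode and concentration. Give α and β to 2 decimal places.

For α,β > 1 the Beta mode is (α−1)/(α+β−2). With α+β = 10, the mode is (α−1)/8.
Set (α−1)/8 = 0.71 → α = 1 + 0.71·8 = 6.68.
β = 10 − α = 3.32.

α = 6.68, β = 3.32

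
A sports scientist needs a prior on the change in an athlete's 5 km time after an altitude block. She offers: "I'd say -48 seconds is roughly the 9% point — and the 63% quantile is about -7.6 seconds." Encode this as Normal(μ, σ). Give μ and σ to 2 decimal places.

For Normal(μ,σ), the p-quantile is μ + z_p·σ. Here z_{0.09} = -1.341, z_{0.63} = 0.3319.
So -48 = μ − 1.341σ and -7.6 = μ + 0.3319σ.
Subtracting: σ = (-7.6 − -48)/(0.3319 − (-1.341)) = 24.15.
Then μ = -48 − (-1.341)·24.15 = -15.62.

μ = -15.62, σ = 24.15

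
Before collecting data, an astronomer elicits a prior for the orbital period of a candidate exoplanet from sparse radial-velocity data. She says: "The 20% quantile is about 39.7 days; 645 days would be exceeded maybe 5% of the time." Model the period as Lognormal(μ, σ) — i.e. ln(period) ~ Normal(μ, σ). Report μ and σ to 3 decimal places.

If T ~ Lognormal(μ,σ) then ln T ~ Normal(μ,σ), so the p-quantile of ln T is μ + z_p·σ.
ln(39.7) = 3.681 and ln(645) = 6.469; z_{0.2} = -0.8416, z_{0.95} = 1.645.
σ = (6.469 − 3.681)/(1.645 − (-0.8416)) = 1.121.
μ = 3.681 − (-0.8416)·1.121 = 4.625.

μ ≈ 4.625, σ ≈ 1.121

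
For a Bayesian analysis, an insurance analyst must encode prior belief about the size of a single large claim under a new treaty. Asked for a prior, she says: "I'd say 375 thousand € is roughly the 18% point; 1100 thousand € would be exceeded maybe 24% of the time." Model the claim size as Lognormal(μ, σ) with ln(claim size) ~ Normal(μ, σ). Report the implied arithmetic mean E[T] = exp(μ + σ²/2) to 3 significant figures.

E[T] ≈ 858 thousand €

If T ~ Lognormal(μ,σ) then ln T ~ Normal(μ,σ), so the p-quantile of ln T is μ + z_p·σ.
ln(375) = 5.927 and ln(1100) = 7.003; z_{0.18} = -0.9154, z_{0.76} = 0.7063.
σ = (7.003 − 5.927)/(0.7063 − (-0.9154)) = 0.664.
μ = 5.927 − (-0.9154)·0.664 = 6.534.
E[T] = exp(μ + σ²/2) = exp(6.534 + 0.2202) = 858 thousand €.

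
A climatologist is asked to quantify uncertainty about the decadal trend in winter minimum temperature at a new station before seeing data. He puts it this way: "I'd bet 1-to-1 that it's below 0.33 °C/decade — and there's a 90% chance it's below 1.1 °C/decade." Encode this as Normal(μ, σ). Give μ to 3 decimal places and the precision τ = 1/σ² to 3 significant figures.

The p-quantile of Normal(μ,σ) is μ + z_p·σ, with z_{0.5} = 0 and z_{0.9} = 1.282.
Eliminate σ: μ = (z₂·x₁ − z₁·x₂)/(z₂ − z₁) = (1.282·0.33 − (0)·1.1)/1.282 = 0.330.
Then σ = (x₂ − x₁)/(z₂ − z₁) = (1.1 − 0.33)/1.282 = 0.601.
Precision τ = 1/σ² = 1/0.6008² = 2.77.

μ = 0.330, τ = 2.77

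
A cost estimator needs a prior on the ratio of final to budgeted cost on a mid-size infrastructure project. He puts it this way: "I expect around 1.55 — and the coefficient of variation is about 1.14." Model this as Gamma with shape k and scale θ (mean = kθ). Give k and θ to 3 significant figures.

For Gamma(k, scale θ): mean = kθ, variance = kθ², so CV = 1/√k.
CV = 1.14, hence k = 1/CV² = 0.769.
Then θ = mean/k = 1.55/0.769 = 2.01.

k ≈ 0.769, θ ≈ 2.01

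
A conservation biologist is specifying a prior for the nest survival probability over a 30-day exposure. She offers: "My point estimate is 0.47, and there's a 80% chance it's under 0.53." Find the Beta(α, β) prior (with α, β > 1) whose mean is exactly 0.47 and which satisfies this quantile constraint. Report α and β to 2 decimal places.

α ≈ 23.01, β ≈ 25.95

With mean 0.47 fixed, write α = 0.47s, β = 0.53s where s = α+β.
Need P(θ < 0.53) = 0.8 under Beta(0.47s, 0.53s). Normal approximation: (q−m)/√(m(1−m)/s) ≈ z_{0.8} = 0.842, so s ≈ 0.47·0.53·(0.842)²/(0.53−0.47)² = 49.0.
At s = 49.0: P(θ<0.53) ≈ 0.800. Adjusting to match 0.8 gives s ≈ 48.96.
So α = 0.47·48.96 ≈ 23.01, β = 0.53·48.96 ≈ 25.95.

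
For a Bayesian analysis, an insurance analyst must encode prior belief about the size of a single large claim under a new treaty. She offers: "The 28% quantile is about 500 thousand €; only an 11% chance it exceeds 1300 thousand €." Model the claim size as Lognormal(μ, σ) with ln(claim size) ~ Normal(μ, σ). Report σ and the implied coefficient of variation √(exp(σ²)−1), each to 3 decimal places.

If T ~ Lognormal(μ,σ) then ln T ~ Normal(μ,σ), so the p-quantile of ln T is μ + z_p·σ.
ln(500) = 6.215 and ln(1300) = 7.17; z_{0.28} = -0.5828, z_{0.89} = 1.227.
σ = (7.17 − 6.215)/(1.227 − (-0.5828)) = 0.528.
μ = 6.215 − (-0.5828)·0.528 = 6.522.
CV = √(exp(σ²)−1) = √(exp(0.2789)−1) = 0.567.

σ ≈ 0.528, CV ≈ 0.567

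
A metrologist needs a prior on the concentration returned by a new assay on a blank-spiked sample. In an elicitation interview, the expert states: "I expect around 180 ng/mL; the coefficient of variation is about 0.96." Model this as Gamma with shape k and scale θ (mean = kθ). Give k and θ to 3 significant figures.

k ≈ 1.09, θ ≈ 166

For Gamma(k, scale θ): mean = kθ, variance = kθ², so CV = 1/√k.
CV = 0.96, hence k = 1/CV² = 1.09.
Then θ = mean/k = 180/1.09 = 166.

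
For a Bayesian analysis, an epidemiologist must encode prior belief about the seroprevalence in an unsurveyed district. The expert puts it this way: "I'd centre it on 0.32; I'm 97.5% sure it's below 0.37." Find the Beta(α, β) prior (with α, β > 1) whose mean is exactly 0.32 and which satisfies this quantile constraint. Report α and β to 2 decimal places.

α ≈ 110.85, β ≈ 235.55

With mean 0.32 fixed, write α = 0.32s, β = 0.68s where s = α+β.
Need P(θ < 0.37) = 0.975 under Beta(0.32s, 0.68s). Normal approximation: (q−m)/√(m(1−m)/s) ≈ z_{0.975} = 1.96, so s ≈ 0.32·0.68·(1.96)²/(0.37−0.32)² = 334.4.
At s = 334.4: P(θ<0.37) ≈ 0.973. Adjusting to match 0.975 gives s ≈ 346.40.
So α = 0.32·346.40 ≈ 110.85, β = 0.68·346.40 ≈ 235.55.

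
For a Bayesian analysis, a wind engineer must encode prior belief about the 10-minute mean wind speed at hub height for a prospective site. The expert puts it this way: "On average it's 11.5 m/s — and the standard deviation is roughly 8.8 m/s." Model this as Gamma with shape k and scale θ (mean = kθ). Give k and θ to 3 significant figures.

k ≈ 1.71, θ ≈ 6.73

For Gamma(k, scale θ): mean = kθ, variance = kθ², so CV = 1/√k.
CV = SD/mean = 8.8/11.5 = 0.7652, hence k = 1/CV² = 1.71.
Then θ = mean/k = 11.5/1.71 = 6.73.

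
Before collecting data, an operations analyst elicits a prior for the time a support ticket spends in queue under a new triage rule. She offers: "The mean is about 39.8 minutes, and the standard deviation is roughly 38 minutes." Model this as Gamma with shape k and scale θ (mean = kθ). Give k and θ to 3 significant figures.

For Gamma(k, scale θ): mean = kθ, variance = kθ², so CV = 1/√k.
CV = SD/mean = 38/39.8 = 0.9548, hence k = 1/CV² = 1.1.
Then θ = mean/k = 39.8/1.1 = 36.3.

k ≈ 1.1, θ ≈ 36.3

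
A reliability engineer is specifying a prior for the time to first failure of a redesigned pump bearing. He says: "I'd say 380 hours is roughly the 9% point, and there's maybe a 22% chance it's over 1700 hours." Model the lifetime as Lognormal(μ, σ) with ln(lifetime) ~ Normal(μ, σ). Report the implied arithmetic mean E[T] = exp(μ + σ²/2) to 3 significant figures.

E[T] ≈ 1260 hours

If T ~ Lognormal(μ,σ) then ln T ~ Normal(μ,σ), so the p-quantile of ln T is μ + z_p·σ.
ln(380) = 5.94 and ln(1700) = 7.438; z_{0.09} = -1.341, z_{0.78} = 0.7722.
σ = (7.438 − 5.94)/(0.7722 − (-1.341)) = 0.709.
μ = 5.94 − (-1.341)·0.709 = 6.891.
E[T] = exp(μ + σ²/2) = exp(6.891 + 0.2514) = 1260 hours.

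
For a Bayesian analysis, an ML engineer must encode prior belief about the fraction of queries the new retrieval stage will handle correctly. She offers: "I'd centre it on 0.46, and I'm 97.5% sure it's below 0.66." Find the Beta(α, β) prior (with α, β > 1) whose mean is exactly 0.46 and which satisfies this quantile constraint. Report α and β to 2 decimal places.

α ≈ 10.66, β ≈ 12.51

With mean 0.46 fixed, write α = 0.46s, β = 0.54s where s = α+β.
Need P(θ < 0.66) = 0.975 under Beta(0.46s, 0.54s). Normal approximation: (q−m)/√(m(1−m)/s) ≈ z_{0.975} = 1.96, so s ≈ 0.46·0.54·(1.96)²/(0.66−0.46)² = 23.9.
At s = 23.9: P(θ<0.66) ≈ 0.977. Adjusting to match 0.975 gives s ≈ 23.16.
So α = 0.46·23.16 ≈ 10.66, β = 0.54·23.16 ≈ 12.51.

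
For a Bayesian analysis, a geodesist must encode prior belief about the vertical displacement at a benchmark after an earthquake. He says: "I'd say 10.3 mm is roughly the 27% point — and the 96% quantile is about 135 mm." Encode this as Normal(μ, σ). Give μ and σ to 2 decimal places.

For Normal(μ,σ), the p-quantile is μ + z_p·σ. Here z_{0.27} = -0.6128, z_{0.96} = 1.751.
So 10.3 = μ − 0.6128σ and 135 = μ + 1.751σ.
Subtracting: σ = (135 − 10.3)/(1.751 − (-0.6128)) = 52.76.
Then μ = 10.3 − (-0.6128)·52.76 = 42.63.

μ = 42.63, σ = 52.76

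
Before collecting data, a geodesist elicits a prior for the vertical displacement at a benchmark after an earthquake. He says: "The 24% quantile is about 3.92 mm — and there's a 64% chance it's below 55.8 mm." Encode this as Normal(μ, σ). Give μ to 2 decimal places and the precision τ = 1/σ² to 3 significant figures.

μ = 38.33, τ = 0.000421

The p-quantile of Normal(μ,σ) is μ + z_p·σ, with z_{0.24} = -0.7063 and z_{0.64} = 0.3585.
Eliminate σ: μ = (z₂·x₁ − z₁·x₂)/(z₂ − z₁) = (0.3585·3.92 − (-0.7063)·55.8)/1.065 = 38.33.
Then σ = (x₂ − x₁)/(z₂ − z₁) = (55.8 − 3.92)/1.065 = 48.72.
Precision τ = 1/σ² = 1/48.72² = 0.000421.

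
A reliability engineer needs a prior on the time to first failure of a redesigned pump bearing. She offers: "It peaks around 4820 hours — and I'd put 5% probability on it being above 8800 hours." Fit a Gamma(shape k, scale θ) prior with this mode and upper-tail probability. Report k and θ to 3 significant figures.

k ≈ 8.69, θ ≈ 627

Gamma(k,θ) with k>1 has mode (k−1)θ, so θ = 4820/(k−1).
Need P(X < 8800) = 0.95 with θ tied to k this way. Start at k = 2, θ = 4820: P(X<8800) ≈ 0.545.
Too low — raise k to concentrate. Iterating converges to k ≈ 8.69.
Then θ = 4820/(8.69−1) ≈ 627.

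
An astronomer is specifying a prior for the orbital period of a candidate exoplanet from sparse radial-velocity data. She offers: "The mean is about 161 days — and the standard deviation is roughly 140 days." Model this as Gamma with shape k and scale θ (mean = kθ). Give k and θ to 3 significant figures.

k ≈ 1.32, θ ≈ 122

For Gamma(k, scale θ): mean = kθ, variance = kθ², so CV = 1/√k.
CV = SD/mean = 140/161 = 0.8696, hence k = 1/CV² = 1.32.
Then θ = mean/k = 161/1.32 = 122.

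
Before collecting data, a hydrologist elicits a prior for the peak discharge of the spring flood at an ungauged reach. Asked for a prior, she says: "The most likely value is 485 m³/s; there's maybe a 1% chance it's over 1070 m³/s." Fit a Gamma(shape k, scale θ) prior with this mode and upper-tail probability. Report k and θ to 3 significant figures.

Gamma(k,θ) with k>1 has mode (k−1)θ, so θ = 485/(k−1).
Need P(X < 1070) = 0.99 with θ tied to k this way. Start at k = 2, θ = 485: P(X<1070) ≈ 0.647.
Too low — raise k to concentrate. Iterating converges to k ≈ 8.7.
Then θ = 485/(8.7−1) ≈ 63.

k ≈ 8.7, θ ≈ 63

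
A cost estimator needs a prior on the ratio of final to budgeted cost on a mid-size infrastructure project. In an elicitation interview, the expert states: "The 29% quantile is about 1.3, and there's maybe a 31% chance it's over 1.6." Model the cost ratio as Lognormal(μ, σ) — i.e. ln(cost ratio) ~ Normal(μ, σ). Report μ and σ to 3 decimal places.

If T ~ Lognormal(μ,σ) then ln T ~ Normal(μ,σ), so the p-quantile of ln T is μ + z_p·σ.
ln(1.3) = 0.2624 and ln(1.6) = 0.47; z_{0.29} = -0.5534, z_{0.69} = 0.4959.
σ = (0.47 − 0.2624)/(0.4959 − (-0.5534)) = 0.198.
μ = 0.2624 − (-0.5534)·0.198 = 0.372.

μ ≈ 0.372, σ ≈ 0.198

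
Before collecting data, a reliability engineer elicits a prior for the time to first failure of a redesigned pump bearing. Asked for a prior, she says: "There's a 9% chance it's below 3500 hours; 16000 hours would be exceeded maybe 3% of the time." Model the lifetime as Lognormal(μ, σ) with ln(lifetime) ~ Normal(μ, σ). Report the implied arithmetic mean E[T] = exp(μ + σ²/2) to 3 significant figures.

If T ~ Lognormal(μ,σ) then ln T ~ Normal(μ,σ), so the p-quantile of ln T is μ + z_p·σ.
ln(3500) = 8.161 and ln(16000) = 9.68; z_{0.09} = -1.341, z_{0.97} = 1.881.
σ = (9.68 − 8.161)/(1.881 − (-1.341)) = 0.472.
μ = 8.161 − (-1.341)·0.472 = 8.793.
E[T] = exp(μ + σ²/2) = exp(8.793 + 0.1113) = 7360 hours.

E[T] ≈ 7360 hours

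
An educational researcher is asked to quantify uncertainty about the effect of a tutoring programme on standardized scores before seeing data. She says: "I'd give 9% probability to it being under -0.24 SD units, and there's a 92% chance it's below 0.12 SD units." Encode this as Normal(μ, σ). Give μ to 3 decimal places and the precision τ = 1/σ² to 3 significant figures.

For Normal(μ,σ), the p-quantile is μ + z_p·σ. Here z_{0.09} = -1.341, z_{0.92} = 1.405.
So -0.24 = μ − 1.341σ and 0.12 = μ + 1.405σ.
Subtracting: σ = (0.12 − -0.24)/(1.405 − (-1.341)) = 0.131.
Then μ = -0.24 − (-1.341)·0.131 = -0.064.
Precision τ = 1/σ² = 1/0.1311² = 58.2.

μ = -0.064, τ = 58.2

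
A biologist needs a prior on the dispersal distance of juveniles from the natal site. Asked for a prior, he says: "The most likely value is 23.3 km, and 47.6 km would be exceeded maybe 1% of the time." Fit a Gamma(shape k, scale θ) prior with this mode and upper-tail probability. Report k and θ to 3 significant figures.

Gamma(k,θ) with k>1 has mode (k−1)θ, so θ = 23.3/(k−1).
Need P(X < 47.6) = 0.99 with θ tied to k this way. Start at k = 2, θ = 23.3: P(X<47.6) ≈ 0.605.
Too low — raise k to concentrate. Iterating converges to k ≈ 10.6.
Then θ = 23.3/(10.6−1) ≈ 2.43.

k ≈ 10.6, θ ≈ 2.43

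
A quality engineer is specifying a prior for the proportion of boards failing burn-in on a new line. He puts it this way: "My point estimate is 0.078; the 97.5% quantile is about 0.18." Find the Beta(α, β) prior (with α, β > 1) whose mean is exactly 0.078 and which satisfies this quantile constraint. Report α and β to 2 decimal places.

α ≈ 2.99, β ≈ 35.38

With mean 0.078 fixed, write α = 0.078s, β = 0.922s where s = α+β.
Need P(θ < 0.18) = 0.975 under Beta(0.078s, 0.922s). Normal approximation: (q−m)/√(m(1−m)/s) ≈ z_{0.975} = 1.96, so s ≈ 0.078·0.922·(1.96)²/(0.18−0.078)² = 26.6.
At s = 26.6: P(θ<0.18) ≈ 0.954. Adjusting to match 0.975 gives s ≈ 38.37.
So α = 0.078·38.37 ≈ 2.99, β = 0.922·38.37 ≈ 35.38.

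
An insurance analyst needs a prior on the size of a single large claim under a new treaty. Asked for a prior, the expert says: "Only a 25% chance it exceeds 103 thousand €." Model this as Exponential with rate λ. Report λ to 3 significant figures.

λ ≈ 0.0135

P(T > 103.0) = e^(−λ·103.0) = 0.25, so λ = −ln(0.25)/103.0 = 0.0135.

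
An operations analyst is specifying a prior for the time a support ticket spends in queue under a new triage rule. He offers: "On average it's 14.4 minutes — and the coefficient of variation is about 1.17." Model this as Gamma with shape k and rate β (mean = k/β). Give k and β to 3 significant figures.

k ≈ 0.731, β ≈ 0.0507

For Gamma(k, rate β): mean = k/β, variance = k/β², so CV = 1/√k.
CV = 1.17, hence k = 1/CV² = 0.731.
Then β = k/mean = 0.731/14.4 = 0.0507.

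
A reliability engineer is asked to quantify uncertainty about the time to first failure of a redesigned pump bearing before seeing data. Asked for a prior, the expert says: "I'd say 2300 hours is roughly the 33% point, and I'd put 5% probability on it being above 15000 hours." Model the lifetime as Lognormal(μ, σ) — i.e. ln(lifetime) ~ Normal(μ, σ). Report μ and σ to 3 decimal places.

If T ~ Lognormal(μ,σ) then ln T ~ Normal(μ,σ), so the p-quantile of ln T is μ + z_p·σ.
ln(2300) = 7.741 and ln(15000) = 9.616; z_{0.33} = -0.4399, z_{0.95} = 1.645.
σ = (9.616 − 7.741)/(1.645 − (-0.4399)) = 0.899.
μ = 7.741 − (-0.4399)·0.899 = 8.136.

μ ≈ 8.136, σ ≈ 0.899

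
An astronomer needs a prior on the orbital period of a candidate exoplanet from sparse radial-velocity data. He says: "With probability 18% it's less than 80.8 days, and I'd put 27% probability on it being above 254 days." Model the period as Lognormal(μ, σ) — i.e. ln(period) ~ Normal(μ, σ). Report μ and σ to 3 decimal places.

μ ≈ 5.078, σ ≈ 0.749

If T ~ Lognormal(μ,σ) then ln T ~ Normal(μ,σ), so the p-quantile of ln T is μ + z_p·σ.
ln(80.8) = 4.392 and ln(254) = 5.537; z_{0.18} = -0.9154, z_{0.73} = 0.6128.
σ = (5.537 − 4.392)/(0.6128 − (-0.9154)) = 0.749.
μ = 4.392 − (-0.9154)·0.749 = 5.078.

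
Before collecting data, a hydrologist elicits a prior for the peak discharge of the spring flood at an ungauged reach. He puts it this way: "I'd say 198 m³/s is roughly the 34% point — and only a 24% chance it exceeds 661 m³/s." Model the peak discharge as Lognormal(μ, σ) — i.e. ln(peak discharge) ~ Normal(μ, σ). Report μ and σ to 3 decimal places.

μ ≈ 5.733, σ ≈ 1.078

If T ~ Lognormal(μ,σ) then ln T ~ Normal(μ,σ), so the p-quantile of ln T is μ + z_p·σ.
ln(198) = 5.288 and ln(661) = 6.494; z_{0.34} = -0.4125, z_{0.76} = 0.7063.
σ = (6.494 − 5.288)/(0.7063 − (-0.4125)) = 1.078.
μ = 5.288 − (-0.4125)·1.078 = 5.733.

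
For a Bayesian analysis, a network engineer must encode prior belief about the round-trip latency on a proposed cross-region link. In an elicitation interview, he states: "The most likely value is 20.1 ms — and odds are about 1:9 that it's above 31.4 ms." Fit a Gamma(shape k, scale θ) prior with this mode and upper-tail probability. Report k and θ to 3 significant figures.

k ≈ 10.4, θ ≈ 2.14

Gamma(k,θ) with k>1 has mode (k−1)θ, so θ = 20.1/(k−1).
Need P(X < 31.4) = 0.9 with θ tied to k this way. Start at k = 2, θ = 20.1: P(X<31.4) ≈ 0.463.
Too low — raise k to concentrate. Iterating converges to k ≈ 10.4.
Then θ = 20.1/(10.4−1) ≈ 2.14.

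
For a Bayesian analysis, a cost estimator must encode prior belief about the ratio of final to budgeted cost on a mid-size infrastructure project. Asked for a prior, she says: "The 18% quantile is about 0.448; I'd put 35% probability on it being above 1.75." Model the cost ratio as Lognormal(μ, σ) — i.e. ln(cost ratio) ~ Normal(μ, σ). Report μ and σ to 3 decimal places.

μ ≈ 0.156, σ ≈ 1.048

If T ~ Lognormal(μ,σ) then ln T ~ Normal(μ,σ), so the p-quantile of ln T is μ + z_p·σ.
ln(0.448) = -0.803 and ln(1.75) = 0.5596; z_{0.18} = -0.9154, z_{0.65} = 0.3853.
σ = (0.5596 − -0.803)/(0.3853 − (-0.9154)) = 1.048.
μ = -0.803 − (-0.9154)·1.048 = 0.156.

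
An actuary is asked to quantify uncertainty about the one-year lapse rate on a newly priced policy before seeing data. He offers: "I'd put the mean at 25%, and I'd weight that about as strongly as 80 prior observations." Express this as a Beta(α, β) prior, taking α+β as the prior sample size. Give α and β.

α = 20, β = 60

Under the effective-sample-size interpretation, Beta(α, β) has prior mean α/(α+β) and prior sample size α+β.
So α+β = 80 and α/(α+β) = 0.25, giving α = 0.25·80 = 20 and β = 80 − 20 = 60.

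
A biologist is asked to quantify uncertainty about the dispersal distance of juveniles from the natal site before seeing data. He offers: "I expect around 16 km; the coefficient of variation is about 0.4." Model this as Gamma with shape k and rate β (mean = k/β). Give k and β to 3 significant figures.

k ≈ 6.25, β ≈ 0.391

For Gamma(k, rate β): mean = k/β, variance = k/β², so CV = 1/√k.
CV = 0.4, hence k = 1/CV² = 6.25.
Then β = k/mean = 6.25/16 = 0.391.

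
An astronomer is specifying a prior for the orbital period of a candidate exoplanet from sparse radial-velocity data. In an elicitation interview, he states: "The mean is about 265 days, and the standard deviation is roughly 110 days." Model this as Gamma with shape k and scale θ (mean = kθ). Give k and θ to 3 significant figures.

For Gamma(k, scale θ): mean = kθ, variance = kθ², so CV = 1/√k.
CV = SD/mean = 110/265 = 0.4151, hence k = 1/CV² = 5.8.
Then θ = mean/k = 265/5.8 = 45.7.

k ≈ 5.8, θ ≈ 45.7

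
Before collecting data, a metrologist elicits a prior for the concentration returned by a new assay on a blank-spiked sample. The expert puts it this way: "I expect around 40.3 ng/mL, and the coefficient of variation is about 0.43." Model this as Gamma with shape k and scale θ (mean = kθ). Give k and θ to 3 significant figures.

k ≈ 5.41, θ ≈ 7.45

For Gamma(k, scale θ): mean = kθ, variance = kθ², so CV = 1/√k.
CV = 0.43, hence k = 1/CV² = 5.41.
Then θ = mean/k = 40.3/5.41 = 7.45.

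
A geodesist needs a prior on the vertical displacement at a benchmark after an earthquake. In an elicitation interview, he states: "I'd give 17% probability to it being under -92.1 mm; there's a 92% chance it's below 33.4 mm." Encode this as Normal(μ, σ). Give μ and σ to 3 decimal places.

μ = -41.343, σ = 53.195

The p-quantile of Normal(μ,σ) is μ + z_p·σ, with z_{0.17} = -0.9542 and z_{0.92} = 1.405.
Eliminate σ: μ = (z₂·x₁ − z₁·x₂)/(z₂ − z₁) = (1.405·-92.1 − (-0.9542)·33.4)/2.359 = -41.343.
Then σ = (x₂ − x₁)/(z₂ − z₁) = (33.4 − -92.1)/2.359 = 53.195.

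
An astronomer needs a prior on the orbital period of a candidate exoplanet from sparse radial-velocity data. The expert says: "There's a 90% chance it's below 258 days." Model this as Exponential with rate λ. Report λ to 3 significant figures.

λ ≈ 0.00892

P(T < 258.0) = 1 − e^(−λ·258.0) = 0.9, so λ = −ln(1−0.9)/258.0 = −ln(0.1)/258.0 = 0.00892.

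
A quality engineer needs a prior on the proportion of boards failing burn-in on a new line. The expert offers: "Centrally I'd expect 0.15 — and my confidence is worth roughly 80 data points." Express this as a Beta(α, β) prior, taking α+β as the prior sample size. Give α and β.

Under the effective-sample-size interpretation, Beta(α, β) has prior mean α/(α+β) and prior sample size α+β.
So α+β = 80 and α/(α+β) = 0.15, giving α = 0.15·80 = 12 and β = 80 − 12 = 68.

α = 12, β = 68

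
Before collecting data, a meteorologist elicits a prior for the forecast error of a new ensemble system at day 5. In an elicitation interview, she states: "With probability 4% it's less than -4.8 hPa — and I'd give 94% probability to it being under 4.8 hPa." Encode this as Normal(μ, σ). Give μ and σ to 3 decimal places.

μ = 0.284, σ = 2.904

The p-quantile of Normal(μ,σ) is μ + z_p·σ, with z_{0.04} = -1.751 and z_{0.94} = 1.555.
Eliminate σ: μ = (z₂·x₁ − z₁·x₂)/(z₂ − z₁) = (1.555·-4.8 − (-1.751)·4.8)/3.305 = 0.284.
Then σ = (x₂ − x₁)/(z₂ − z₁) = (4.8 − -4.8)/3.305 = 2.904.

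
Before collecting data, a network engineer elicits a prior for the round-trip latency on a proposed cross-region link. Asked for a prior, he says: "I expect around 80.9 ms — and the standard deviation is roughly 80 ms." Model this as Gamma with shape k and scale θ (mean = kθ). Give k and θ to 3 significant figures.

For Gamma(k, scale θ): mean = kθ, variance = kθ², so CV = 1/√k.
CV = SD/mean = 80/80.9 = 0.9889, hence k = 1/CV² = 1.02.
Then θ = mean/k = 80.9/1.02 = 79.1.

k ≈ 1.02, θ ≈ 79.1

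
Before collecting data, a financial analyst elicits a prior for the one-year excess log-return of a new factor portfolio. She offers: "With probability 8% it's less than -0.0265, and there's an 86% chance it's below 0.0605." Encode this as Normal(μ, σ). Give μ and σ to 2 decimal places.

The p-quantile of Normal(μ,σ) is μ + z_p·σ, with z_{0.08} = -1.405 and z_{0.86} = 1.08.
Eliminate σ: μ = (z₂·x₁ − z₁·x₂)/(z₂ − z₁) = (1.08·-0.0265 − (-1.405)·0.0605)/2.485 = 0.02.
Then σ = (x₂ − x₁)/(z₂ − z₁) = (0.0605 − -0.0265)/2.485 = 0.04.

μ = 0.02, σ = 0.04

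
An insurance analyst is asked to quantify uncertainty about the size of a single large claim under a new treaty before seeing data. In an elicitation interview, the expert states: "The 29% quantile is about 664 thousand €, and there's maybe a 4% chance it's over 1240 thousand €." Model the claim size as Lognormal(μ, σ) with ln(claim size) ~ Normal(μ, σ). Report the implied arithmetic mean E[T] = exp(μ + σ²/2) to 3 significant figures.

E[T] ≈ 800 thousand €

If T ~ Lognormal(μ,σ) then ln T ~ Normal(μ,σ), so the p-quantile of ln T is μ + z_p·σ.
ln(664) = 6.498 and ln(1240) = 7.123; z_{0.29} = -0.5534, z_{0.96} = 1.751.
σ = (7.123 − 6.498)/(1.751 − (-0.5534)) = 0.271.
μ = 6.498 − (-0.5534)·0.271 = 6.648.
E[T] = exp(μ + σ²/2) = exp(6.648 + 0.0367) = 800 thousand €.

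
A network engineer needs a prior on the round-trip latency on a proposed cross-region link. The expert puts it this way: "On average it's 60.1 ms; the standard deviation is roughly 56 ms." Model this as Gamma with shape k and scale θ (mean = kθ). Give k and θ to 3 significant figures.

For Gamma(k, scale θ): mean = kθ, variance = kθ², so CV = 1/√k.
CV = SD/mean = 56/60.1 = 0.9318, hence k = 1/CV² = 1.15.
Then θ = mean/k = 60.1/1.15 = 52.2.

k ≈ 1.15, θ ≈ 52.2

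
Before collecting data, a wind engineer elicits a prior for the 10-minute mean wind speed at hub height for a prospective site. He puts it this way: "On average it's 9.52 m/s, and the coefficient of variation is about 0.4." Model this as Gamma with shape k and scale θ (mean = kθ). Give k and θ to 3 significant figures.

For Gamma(k, scale θ): mean = kθ, variance = kθ², so CV = 1/√k.
CV = 0.4, hence k = 1/CV² = 6.25.
Then θ = mean/k = 9.52/6.25 = 1.52.

k ≈ 6.25, θ ≈ 1.52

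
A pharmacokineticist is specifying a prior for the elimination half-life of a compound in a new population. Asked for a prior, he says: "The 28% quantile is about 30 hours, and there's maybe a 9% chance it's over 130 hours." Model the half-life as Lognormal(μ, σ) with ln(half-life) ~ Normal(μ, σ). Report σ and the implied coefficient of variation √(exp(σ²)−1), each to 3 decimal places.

If T ~ Lognormal(μ,σ) then ln T ~ Normal(μ,σ), so the p-quantile of ln T is μ + z_p·σ.
ln(30) = 3.401 and ln(130) = 4.868; z_{0.28} = -0.5828, z_{0.91} = 1.341.
σ = (4.868 − 3.401)/(1.341 − (-0.5828)) = 0.762.
μ = 3.401 − (-0.5828)·0.762 = 3.845.
CV = √(exp(σ²)−1) = √(exp(0.5811)−1) = 0.888.

σ ≈ 0.762, CV ≈ 0.888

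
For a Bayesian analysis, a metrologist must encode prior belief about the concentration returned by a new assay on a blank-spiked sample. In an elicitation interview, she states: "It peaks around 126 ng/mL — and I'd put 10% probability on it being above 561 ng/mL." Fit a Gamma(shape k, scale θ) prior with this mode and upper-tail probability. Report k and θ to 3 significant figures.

Gamma(k,θ) with k>1 has mode (k−1)θ, so θ = 126/(k−1).
Need P(X < 561) = 0.9 with θ tied to k this way. Start at k = 2, θ = 126: P(X<561) ≈ 0.936.
Too high — lower k to spread out. Iterating converges to k ≈ 1.81.
Then θ = 126/(1.81−1) ≈ 156.

k ≈ 1.81, θ ≈ 156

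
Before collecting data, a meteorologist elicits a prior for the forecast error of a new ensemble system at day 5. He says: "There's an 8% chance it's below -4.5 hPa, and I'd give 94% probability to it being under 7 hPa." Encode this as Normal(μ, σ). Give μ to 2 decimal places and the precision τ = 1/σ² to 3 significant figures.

μ = 0.96, τ = 0.0662

The p-quantile of Normal(μ,σ) is μ + z_p·σ, with z_{0.08} = -1.405 and z_{0.94} = 1.555.
Eliminate σ: μ = (z₂·x₁ − z₁·x₂)/(z₂ − z₁) = (1.555·-4.5 − (-1.405)·7)/2.96 = 0.96.
Then σ = (x₂ − x₁)/(z₂ − z₁) = (7 − -4.5)/2.96 = 3.89.
Precision τ = 1/σ² = 1/3.885² = 0.0662.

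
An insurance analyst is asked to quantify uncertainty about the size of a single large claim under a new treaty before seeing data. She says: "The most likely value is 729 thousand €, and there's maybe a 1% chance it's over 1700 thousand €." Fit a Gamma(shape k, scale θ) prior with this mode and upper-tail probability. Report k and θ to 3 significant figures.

k ≈ 7.64, θ ≈ 110

Gamma(k,θ) with k>1 has mode (k−1)θ, so θ = 729/(k−1).
Need P(X < 1700) = 0.99 with θ tied to k this way. Start at k = 2, θ = 729: P(X<1700) ≈ 0.676.
Too low — raise k to concentrate. Iterating converges to k ≈ 7.64.
Then θ = 729/(7.64−1) ≈ 110.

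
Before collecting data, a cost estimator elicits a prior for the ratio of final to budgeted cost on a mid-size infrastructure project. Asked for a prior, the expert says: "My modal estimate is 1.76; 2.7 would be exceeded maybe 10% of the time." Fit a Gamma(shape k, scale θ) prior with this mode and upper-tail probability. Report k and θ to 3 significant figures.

Gamma(k,θ) with k>1 has mode (k−1)θ, so θ = 1.76/(k−1).
Need P(X < 2.7) = 0.9 with θ tied to k this way. Start at k = 2, θ = 1.76: P(X<2.7) ≈ 0.454.
Too low — raise k to concentrate. Iterating converges to k ≈ 11.2.
Then θ = 1.76/(11.2−1) ≈ 0.173.

k ≈ 11.2, θ ≈ 0.173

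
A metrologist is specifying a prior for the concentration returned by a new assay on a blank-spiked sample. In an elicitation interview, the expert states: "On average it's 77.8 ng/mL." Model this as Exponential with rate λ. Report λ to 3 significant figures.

λ ≈ 0.0129

Exponential mean = 1/λ, so λ = 1/77.8 = 0.0129.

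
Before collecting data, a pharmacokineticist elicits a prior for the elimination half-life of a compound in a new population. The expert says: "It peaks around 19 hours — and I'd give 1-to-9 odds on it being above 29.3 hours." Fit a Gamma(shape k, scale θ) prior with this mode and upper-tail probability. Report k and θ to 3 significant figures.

Gamma(k,θ) with k>1 has mode (k−1)θ, so θ = 19/(k−1).
Need P(X < 29.3) = 0.9 with θ tied to k this way. Start at k = 2, θ = 19: P(X<29.3) ≈ 0.456.
Too low — raise k to concentrate. Iterating converges to k ≈ 11.
Then θ = 19/(11−1) ≈ 1.91.

k ≈ 11, θ ≈ 1.91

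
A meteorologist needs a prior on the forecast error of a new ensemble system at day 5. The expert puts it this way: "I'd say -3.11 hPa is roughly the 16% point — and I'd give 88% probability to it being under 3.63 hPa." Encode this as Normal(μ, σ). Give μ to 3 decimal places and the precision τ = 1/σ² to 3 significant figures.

The p-quantile of Normal(μ,σ) is μ + z_p·σ, with z_{0.16} = -0.9945 and z_{0.88} = 1.175.
Eliminate σ: μ = (z₂·x₁ − z₁·x₂)/(z₂ − z₁) = (1.175·-3.11 − (-0.9945)·3.63)/2.169 = -0.020.
Then σ = (x₂ − x₁)/(z₂ − z₁) = (3.63 − -3.11)/2.169 = 3.107.
Precision τ = 1/σ² = 1/3.107² = 0.104.

μ = -0.020, τ = 0.104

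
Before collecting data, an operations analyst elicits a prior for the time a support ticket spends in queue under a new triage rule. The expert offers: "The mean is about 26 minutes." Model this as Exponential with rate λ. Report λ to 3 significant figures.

λ ≈ 0.0385

Exponential mean = 1/λ, so λ = 1/26.0 = 0.0385.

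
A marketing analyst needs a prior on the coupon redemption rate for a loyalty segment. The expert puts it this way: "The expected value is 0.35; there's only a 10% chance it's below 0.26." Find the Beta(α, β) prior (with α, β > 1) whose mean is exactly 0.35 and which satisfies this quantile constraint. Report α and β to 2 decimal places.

α ≈ 15.46, β ≈ 28.71

With mean 0.35 fixed, write α = 0.35s, β = 0.65s where s = α+β.
Need P(θ < 0.26) = 0.1 under Beta(0.35s, 0.65s). Normal approximation: (q−m)/√(m(1−m)/s) ≈ z_{0.1} = -1.28, so s ≈ 0.35·0.65·(-1.28)²/(0.26−0.35)² = 46.1.
At s = 46.1: P(θ<0.26) ≈ 0.095. Adjusting to match 0.1 gives s ≈ 44.18.
So α = 0.35·44.18 ≈ 15.46, β = 0.65·44.18 ≈ 28.71.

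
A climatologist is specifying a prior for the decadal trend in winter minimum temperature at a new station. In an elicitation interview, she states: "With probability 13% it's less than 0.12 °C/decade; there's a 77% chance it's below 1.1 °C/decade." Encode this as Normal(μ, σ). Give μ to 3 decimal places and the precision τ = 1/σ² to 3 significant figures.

For Normal(μ,σ), the p-quantile is μ + z_p·σ. Here z_{0.13} = -1.126, z_{0.77} = 0.7388.
So 0.12 = μ − 1.126σ and 1.1 = μ + 0.7388σ.
Subtracting: σ = (1.1 − 0.12)/(0.7388 − (-1.126)) = 0.525.
Then μ = 0.12 − (-1.126)·0.525 = 0.712.
Precision τ = 1/σ² = 1/0.5254² = 3.62.

μ = 0.712, τ = 3.62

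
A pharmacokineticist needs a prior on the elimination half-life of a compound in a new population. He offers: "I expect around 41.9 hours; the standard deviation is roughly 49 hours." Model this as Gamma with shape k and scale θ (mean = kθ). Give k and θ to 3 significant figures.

For Gamma(k, scale θ): mean = kθ, variance = kθ², so CV = 1/√k.
CV = SD/mean = 49/41.9 = 1.169, hence k = 1/CV² = 0.731.
Then θ = mean/k = 41.9/0.731 = 57.3.

k ≈ 0.731, θ ≈ 57.3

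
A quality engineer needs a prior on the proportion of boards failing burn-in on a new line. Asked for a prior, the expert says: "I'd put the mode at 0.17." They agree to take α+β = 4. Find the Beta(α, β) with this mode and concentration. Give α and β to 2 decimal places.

α = 1.34, β = 2.66

For α,β > 1 the Beta mode is (α−1)/(α+β−2). With α+β = 4, the mode is (α−1)/2.
Set (α−1)/2 = 0.17 → α = 1 + 0.17·2 = 1.34.
β = 4 − α = 2.66.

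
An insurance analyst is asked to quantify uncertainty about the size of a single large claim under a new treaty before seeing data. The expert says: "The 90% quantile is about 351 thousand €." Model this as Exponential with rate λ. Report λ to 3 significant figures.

P(T < 351.0) = 1 − e^(−λ·351.0) = 0.9, so λ = −ln(1−0.9)/351.0 = −ln(0.1)/351.0 = 0.00656.

λ ≈ 0.00656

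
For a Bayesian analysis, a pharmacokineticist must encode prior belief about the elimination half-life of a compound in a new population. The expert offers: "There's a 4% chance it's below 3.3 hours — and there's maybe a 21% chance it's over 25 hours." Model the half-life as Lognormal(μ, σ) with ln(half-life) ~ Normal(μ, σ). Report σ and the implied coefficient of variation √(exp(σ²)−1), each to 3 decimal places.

If T ~ Lognormal(μ,σ) then ln T ~ Normal(μ,σ), so the p-quantile of ln T is μ + z_p·σ.
ln(3.3) = 1.194 and ln(25) = 3.219; z_{0.04} = -1.751, z_{0.79} = 0.8064.
σ = (3.219 − 1.194)/(0.8064 − (-1.751)) = 0.792.
μ = 1.194 − (-1.751)·0.792 = 2.580.
CV = √(exp(σ²)−1) = √(exp(0.6271)−1) = 0.934.

σ ≈ 0.792, CV ≈ 0.934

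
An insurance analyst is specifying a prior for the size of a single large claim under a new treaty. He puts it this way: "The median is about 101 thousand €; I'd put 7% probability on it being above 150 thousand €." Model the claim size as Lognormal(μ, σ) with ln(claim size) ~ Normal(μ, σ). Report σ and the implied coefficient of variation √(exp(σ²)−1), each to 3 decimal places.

If T ~ Lognormal(μ,σ) then ln T ~ Normal(μ,σ), so the p-quantile of ln T is μ + z_p·σ.
ln(101) = 4.615 and ln(150) = 5.011; z_{0.5} = 0, z_{0.93} = 1.476.
σ = (5.011 − 4.615)/(1.476 − (0)) = 0.268.
μ = 4.615 − (0)·0.268 = 4.615.
CV = √(exp(σ²)−1) = √(exp(0.0718)−1) = 0.273.

σ ≈ 0.268, CV ≈ 0.273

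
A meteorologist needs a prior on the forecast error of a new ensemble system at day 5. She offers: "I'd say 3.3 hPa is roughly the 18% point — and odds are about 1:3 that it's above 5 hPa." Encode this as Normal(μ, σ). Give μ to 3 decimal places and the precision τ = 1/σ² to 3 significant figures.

μ = 4.279, τ = 0.875

The p-quantile of Normal(μ,σ) is μ + z_p·σ, with z_{0.18} = -0.9154 and z_{0.75} = 0.6745.
Eliminate σ: μ = (z₂·x₁ − z₁·x₂)/(z₂ − z₁) = (0.6745·3.3 − (-0.9154)·5)/1.59 = 4.279.
Then σ = (x₂ − x₁)/(z₂ − z₁) = (5 − 3.3)/1.59 = 1.069.
Precision τ = 1/σ² = 1/1.069² = 0.875.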